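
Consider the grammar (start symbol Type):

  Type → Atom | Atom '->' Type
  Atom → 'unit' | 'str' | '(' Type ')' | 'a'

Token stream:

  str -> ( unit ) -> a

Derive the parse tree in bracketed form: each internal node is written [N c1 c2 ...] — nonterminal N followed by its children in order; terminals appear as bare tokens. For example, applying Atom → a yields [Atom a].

[Type [Atom str] -> [Type [Atom ( [Type [Atom unit]] )] -> [Type [Atom a]]]]

Type
Atom -> Type
str -> Type
str -> Atom -> Type
str -> ( Type ) -> Type
str -> ( Atom ) -> Type
str -> ( unit ) -> Type
str -> ( unit ) -> Atom
str -> ( unit ) -> a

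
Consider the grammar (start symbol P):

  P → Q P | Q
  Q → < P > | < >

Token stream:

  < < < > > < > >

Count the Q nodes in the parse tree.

[P [Q < [P [Q < [P [Q < >]] >] [P [Q < >]]] >]]

4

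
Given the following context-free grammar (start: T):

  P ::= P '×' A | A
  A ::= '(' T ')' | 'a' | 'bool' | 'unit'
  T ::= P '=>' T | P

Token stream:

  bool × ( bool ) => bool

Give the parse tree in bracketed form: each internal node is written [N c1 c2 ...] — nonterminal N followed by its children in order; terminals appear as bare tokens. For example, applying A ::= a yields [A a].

T
P => T
P × A => T
A × A => T
bool × A => T
bool × ( T ) => T
bool × ( P ) => T
bool × ( A ) => T
bool × ( bool ) => T
bool × ( bool ) => P
bool × ( bool ) => A
bool × ( bool ) => bool

[T [P [P [A bool]] × [A ( [T [P [A bool]]] )]] => [T [P [A bool]]]]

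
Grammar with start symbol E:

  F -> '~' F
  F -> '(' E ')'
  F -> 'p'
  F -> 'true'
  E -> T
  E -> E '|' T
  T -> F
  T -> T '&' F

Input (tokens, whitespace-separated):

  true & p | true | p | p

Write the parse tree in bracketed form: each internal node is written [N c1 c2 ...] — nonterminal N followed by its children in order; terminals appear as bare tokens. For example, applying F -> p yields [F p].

[E [E [E [E [T [T [F true]] & [F p]]] | [T [F true]]] | [T [F p]]] | [T [F p]]]

E
E | T
E | T | T
E | T | T | T
T | T | T | T
T & F | T | T | T
F & F | T | T | T
true & F | T | T | T
true & p | T | T | T
true & p | F | T | T
true & p | true | T | T
true & p | true | F | T
true & p | true | p | T
true & p | true | p | F
true & p | true | p | p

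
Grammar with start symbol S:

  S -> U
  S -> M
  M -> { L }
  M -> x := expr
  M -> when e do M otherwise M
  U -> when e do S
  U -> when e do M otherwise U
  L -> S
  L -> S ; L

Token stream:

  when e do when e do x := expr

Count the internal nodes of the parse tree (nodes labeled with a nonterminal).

[S [U when e do [S [U when e do [S [M x := expr]]]]]]

6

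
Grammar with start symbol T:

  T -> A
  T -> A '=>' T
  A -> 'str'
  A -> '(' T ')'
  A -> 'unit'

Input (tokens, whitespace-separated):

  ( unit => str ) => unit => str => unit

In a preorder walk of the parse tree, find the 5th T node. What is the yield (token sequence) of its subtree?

str => unit

[T [A ( [T [A unit] => [T [A str]]] )] => [T [A unit] => [T [A str] => [T [A unit]]]]]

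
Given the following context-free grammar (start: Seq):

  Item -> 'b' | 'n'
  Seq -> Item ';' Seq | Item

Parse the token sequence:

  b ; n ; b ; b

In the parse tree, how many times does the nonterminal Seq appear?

[Seq [Item b] ; [Seq [Item n] ; [Seq [Item b] ; [Seq [Item b]]]]]

4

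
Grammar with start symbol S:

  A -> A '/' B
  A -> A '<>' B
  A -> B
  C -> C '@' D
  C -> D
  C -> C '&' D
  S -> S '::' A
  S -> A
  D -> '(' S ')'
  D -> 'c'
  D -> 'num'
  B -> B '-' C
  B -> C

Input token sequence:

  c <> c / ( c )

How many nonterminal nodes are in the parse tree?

[S [A [A [A [B [C [D c]]]] <> [B [C [D c]]]] / [B [C [D ( [S [A [B [C [D c]]]]] )]]]]]

18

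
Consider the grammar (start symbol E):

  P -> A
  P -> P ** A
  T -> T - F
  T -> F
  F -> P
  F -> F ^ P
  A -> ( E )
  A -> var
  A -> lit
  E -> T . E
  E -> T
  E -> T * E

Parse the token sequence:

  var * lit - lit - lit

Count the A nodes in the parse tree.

4

[E [T [F [P [A var]]]] * [E [T [T [T [F [P [A lit]]]] - [F [P [A lit]]]] - [F [P [A lit]]]]]]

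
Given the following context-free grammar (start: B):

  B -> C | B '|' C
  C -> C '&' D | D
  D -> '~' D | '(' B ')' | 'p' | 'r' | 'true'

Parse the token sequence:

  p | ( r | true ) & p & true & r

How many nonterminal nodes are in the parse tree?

18

[B [B [C [D p]]] | [C [C [C [C [D ( [B [B [C [D r]]] | [C [D true]]] )]] & [D p]] & [D true]] & [D r]]]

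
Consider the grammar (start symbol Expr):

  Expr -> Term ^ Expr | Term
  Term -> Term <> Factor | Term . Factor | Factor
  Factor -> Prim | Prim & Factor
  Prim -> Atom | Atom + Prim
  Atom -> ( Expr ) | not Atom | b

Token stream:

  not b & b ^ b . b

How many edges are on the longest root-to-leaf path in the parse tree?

[Expr [Term [Factor [Prim [Atom not [Atom b]]] & [Factor [Prim [Atom b]]]]] ^ [Expr [Term [Term [Factor [Prim [Atom b]]]] . [Factor [Prim [Atom b]]]]]]

7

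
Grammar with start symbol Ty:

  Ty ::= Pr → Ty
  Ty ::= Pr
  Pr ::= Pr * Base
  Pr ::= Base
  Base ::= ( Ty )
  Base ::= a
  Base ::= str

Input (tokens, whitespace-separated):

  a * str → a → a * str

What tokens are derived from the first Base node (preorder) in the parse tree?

a

[Ty [Pr [Pr [Base a]] * [Base str]] → [Ty [Pr [Base a]] → [Ty [Pr [Pr [Base a]] * [Base str]]]]]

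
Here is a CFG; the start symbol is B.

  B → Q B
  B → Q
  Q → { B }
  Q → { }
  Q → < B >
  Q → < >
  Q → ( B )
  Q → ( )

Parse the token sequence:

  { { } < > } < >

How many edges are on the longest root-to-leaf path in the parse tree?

5

[B [Q { [B [Q { }] [B [Q < >]]] }] [B [Q < >]]]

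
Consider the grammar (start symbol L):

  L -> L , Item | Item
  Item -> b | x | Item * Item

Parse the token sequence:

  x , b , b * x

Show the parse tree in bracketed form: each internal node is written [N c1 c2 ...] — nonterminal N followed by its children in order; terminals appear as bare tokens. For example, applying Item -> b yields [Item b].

L
L , Item
L , Item , Item
Item , Item , Item
x , Item , Item
x , b , Item
x , b , Item * Item
x , b , b * Item
x , b , b * x

[L [L [L [Item x]] , [Item b]] , [Item [Item b] * [Item x]]]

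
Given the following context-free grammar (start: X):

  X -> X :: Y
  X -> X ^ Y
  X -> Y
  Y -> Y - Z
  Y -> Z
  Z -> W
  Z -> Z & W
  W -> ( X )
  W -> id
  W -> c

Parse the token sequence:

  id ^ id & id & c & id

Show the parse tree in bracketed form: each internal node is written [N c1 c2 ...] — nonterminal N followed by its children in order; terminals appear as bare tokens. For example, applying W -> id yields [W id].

[X [X [Y [Z [W id]]]] ^ [Y [Z [Z [Z [Z [W id]] & [W id]] & [W c]] & [W id]]]]

X
X ^ Y
Y ^ Y
Z ^ Y
W ^ Y
id ^ Y
id ^ Z
id ^ Z & W
id ^ Z & W & W
id ^ Z & W & W & W
id ^ W & W & W & W
id ^ id & W & W & W
id ^ id & id & W & W
id ^ id & id & c & W
id ^ id & id & c & id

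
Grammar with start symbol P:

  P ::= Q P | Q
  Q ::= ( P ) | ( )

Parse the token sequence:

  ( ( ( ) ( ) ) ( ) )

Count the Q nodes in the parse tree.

5

[P [Q ( [P [Q ( [P [Q ( )] [P [Q ( )]]] )] [P [Q ( )]]] )]]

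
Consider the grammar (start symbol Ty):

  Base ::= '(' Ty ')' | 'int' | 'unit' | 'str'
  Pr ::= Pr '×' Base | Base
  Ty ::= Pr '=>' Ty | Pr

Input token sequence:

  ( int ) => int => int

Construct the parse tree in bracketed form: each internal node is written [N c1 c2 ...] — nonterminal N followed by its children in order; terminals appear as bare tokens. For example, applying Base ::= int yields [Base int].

Ty
Pr => Ty
Base => Ty
( Ty ) => Ty
( Pr ) => Ty
( Base ) => Ty
( int ) => Ty
( int ) => Pr => Ty
( int ) => Base => Ty
( int ) => int => Ty
( int ) => int => Pr
( int ) => int => Base
( int ) => int => int

[Ty [Pr [Base ( [Ty [Pr [Base int]]] )]] => [Ty [Pr [Base int]] => [Ty [Pr [Base int]]]]]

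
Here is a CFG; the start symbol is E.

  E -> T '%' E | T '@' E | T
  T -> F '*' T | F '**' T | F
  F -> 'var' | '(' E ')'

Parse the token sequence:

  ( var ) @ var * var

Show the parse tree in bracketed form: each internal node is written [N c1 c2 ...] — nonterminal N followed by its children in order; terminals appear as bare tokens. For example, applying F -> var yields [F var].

[E [T [F ( [E [T [F var]]] )]] @ [E [T [F var] * [T [F var]]]]]

E
T @ E
F @ E
( E ) @ E
( T ) @ E
( F ) @ E
( var ) @ E
( var ) @ T
( var ) @ F * T
( var ) @ var * T
( var ) @ var * F
( var ) @ var * var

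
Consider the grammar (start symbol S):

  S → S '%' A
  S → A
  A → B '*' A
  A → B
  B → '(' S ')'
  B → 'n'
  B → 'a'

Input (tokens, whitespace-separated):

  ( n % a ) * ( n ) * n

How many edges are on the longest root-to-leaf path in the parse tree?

7

[S [A [B ( [S [S [A [B n]]] % [A [B a]]] )] * [A [B ( [S [A [B n]]] )] * [A [B n]]]]]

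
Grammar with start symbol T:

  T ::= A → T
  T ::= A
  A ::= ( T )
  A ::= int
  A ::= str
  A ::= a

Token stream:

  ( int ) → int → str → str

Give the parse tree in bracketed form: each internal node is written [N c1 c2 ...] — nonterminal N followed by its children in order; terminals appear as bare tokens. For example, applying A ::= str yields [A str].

T
A → T
( T ) → T
( A ) → T
( int ) → T
( int ) → A → T
( int ) → int → T
( int ) → int → A → T
( int ) → int → str → T
( int ) → int → str → A
( int ) → int → str → str

[T [A ( [T [A int]] )] → [T [A int] → [T [A str] → [T [A str]]]]]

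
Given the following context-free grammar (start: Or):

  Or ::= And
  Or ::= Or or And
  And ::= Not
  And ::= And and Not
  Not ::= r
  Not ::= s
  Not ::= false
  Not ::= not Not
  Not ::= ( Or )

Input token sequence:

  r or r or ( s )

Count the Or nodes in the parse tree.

[Or [Or [Or [And [Not r]]] or [And [Not r]]] or [And [Not ( [Or [And [Not s]]] )]]]

4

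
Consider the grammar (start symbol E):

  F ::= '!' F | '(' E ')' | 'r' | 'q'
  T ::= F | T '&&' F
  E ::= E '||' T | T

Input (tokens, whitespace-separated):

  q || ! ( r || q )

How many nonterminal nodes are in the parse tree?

13

[E [E [T [F q]]] || [T [F ! [F ( [E [E [T [F r]]] || [T [F q]]] )]]]]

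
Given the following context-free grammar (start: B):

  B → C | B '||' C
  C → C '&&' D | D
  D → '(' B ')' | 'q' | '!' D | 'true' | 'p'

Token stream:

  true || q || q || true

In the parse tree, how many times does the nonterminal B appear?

4

[B [B [B [B [C [D true]]] || [C [D q]]] || [C [D q]]] || [C [D true]]]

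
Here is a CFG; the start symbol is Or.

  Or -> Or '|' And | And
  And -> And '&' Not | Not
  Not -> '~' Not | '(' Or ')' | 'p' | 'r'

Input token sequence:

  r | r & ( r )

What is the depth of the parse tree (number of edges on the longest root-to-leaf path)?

[Or [Or [And [Not r]]] | [And [And [Not r]] & [Not ( [Or [And [Not r]]] )]]]

6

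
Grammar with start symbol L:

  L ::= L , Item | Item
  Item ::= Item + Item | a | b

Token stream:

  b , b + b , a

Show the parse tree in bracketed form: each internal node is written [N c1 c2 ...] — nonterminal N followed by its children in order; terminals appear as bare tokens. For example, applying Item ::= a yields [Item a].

[L [L [L [Item b]] , [Item [Item b] + [Item b]]] , [Item a]]

L
L , Item
L , Item , Item
Item , Item , Item
b , Item , Item
b , Item + Item , Item
b , b + Item , Item
b , b + b , Item
b , b + b , a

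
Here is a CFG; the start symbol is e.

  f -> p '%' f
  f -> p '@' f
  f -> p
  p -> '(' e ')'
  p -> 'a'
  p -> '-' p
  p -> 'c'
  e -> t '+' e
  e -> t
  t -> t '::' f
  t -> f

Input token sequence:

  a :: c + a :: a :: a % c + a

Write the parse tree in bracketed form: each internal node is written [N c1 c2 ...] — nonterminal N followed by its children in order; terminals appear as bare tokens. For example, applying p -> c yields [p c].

e
t + e
t :: f + e
f :: f + e
p :: f + e
a :: f + e
a :: p + e
a :: c + e
a :: c + t + e
a :: c + t :: f + e
a :: c + t :: f :: f + e
a :: c + f :: f :: f + e
a :: c + p :: f :: f + e
a :: c + a :: f :: f + e
a :: c + a :: p :: f + e
a :: c + a :: a :: f + e
a :: c + a :: a :: p % f + e
a :: c + a :: a :: a % f + e
a :: c + a :: a :: a % p + e
a :: c + a :: a :: a % c + e
a :: c + a :: a :: a % c + t
a :: c + a :: a :: a % c + f
a :: c + a :: a :: a % c + p
a :: c + a :: a :: a % c + a

[e [t [t [f [p a]]] :: [f [p c]]] + [e [t [t [t [f [p a]]] :: [f [p a]]] :: [f [p a] % [f [p c]]]] + [e [t [f [p a]]]]]]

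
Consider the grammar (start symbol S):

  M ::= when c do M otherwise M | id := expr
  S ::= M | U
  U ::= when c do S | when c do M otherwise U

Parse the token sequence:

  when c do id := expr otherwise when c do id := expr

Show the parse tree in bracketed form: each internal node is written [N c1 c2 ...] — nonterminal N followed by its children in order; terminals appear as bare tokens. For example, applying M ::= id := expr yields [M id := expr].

S
U
when c do M otherwise U
when c do id := expr otherwise U
when c do id := expr otherwise when c do S
when c do id := expr otherwise when c do M
when c do id := expr otherwise when c do id := expr

[S [U when c do [M id := expr] otherwise [U when c do [S [M id := expr]]]]]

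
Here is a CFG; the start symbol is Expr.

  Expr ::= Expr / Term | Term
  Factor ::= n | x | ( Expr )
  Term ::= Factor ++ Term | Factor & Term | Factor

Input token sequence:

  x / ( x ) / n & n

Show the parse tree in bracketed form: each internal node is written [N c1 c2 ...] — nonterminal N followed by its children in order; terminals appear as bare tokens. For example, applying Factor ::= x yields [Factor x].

[Expr [Expr [Expr [Term [Factor x]]] / [Term [Factor ( [Expr [Term [Factor x]]] )]]] / [Term [Factor n] & [Term [Factor n]]]]

Expr
Expr / Term
Expr / Term / Term
Term / Term / Term
Factor / Term / Term
x / Term / Term
x / Factor / Term
x / ( Expr ) / Term
x / ( Term ) / Term
x / ( Factor ) / Term
x / ( x ) / Term
x / ( x ) / Factor & Term
x / ( x ) / n & Term
x / ( x ) / n & Factor
x / ( x ) / n & n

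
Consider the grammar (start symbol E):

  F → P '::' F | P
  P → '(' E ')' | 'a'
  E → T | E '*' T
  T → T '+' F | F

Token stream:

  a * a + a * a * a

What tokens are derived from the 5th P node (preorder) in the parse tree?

[E [E [E [E [T [F [P a]]]] * [T [T [F [P a]]] + [F [P a]]]] * [T [F [P a]]]] * [T [F [P a]]]]

a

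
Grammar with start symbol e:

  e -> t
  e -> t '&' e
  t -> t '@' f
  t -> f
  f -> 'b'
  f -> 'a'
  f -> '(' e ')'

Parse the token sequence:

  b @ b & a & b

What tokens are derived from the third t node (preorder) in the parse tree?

a

[e [t [t [f b]] @ [f b]] & [e [t [f a]] & [e [t [f b]]]]]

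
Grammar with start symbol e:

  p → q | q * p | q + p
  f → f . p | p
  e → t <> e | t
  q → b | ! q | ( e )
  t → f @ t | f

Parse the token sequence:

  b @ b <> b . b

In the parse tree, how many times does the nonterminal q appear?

[e [t [f [p [q b]]] @ [t [f [p [q b]]]]] <> [e [t [f [f [p [q b]]] . [p [q b]]]]]]

4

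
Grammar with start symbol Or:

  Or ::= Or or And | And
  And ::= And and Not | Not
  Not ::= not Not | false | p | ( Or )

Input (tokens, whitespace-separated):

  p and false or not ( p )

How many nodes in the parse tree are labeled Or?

3

[Or [Or [And [And [Not p]] and [Not false]]] or [And [Not not [Not ( [Or [And [Not p]]] )]]]]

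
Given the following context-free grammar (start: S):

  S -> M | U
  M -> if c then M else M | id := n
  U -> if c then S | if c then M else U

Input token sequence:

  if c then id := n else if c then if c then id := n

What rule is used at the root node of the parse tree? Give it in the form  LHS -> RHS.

[S [U if c then [M id := n] else [U if c then [S [U if c then [S [M id := n]]]]]]]

S -> U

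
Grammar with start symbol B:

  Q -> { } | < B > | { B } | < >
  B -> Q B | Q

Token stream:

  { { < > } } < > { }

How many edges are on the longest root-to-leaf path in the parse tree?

6

[B [Q { [B [Q { [B [Q < >]] }]] }] [B [Q < >] [B [Q { }]]]]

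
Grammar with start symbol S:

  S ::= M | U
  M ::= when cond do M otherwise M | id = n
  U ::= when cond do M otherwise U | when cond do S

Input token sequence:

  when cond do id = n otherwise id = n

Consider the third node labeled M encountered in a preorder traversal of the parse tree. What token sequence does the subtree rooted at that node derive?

[S [M when cond do [M id = n] otherwise [M id = n]]]

id = n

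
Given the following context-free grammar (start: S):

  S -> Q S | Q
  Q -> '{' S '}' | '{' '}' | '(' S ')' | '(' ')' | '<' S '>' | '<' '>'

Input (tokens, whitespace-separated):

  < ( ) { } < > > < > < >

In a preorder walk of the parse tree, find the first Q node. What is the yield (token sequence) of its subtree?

[S [Q < [S [Q ( )] [S [Q { }] [S [Q < >]]]] >] [S [Q < >] [S [Q < >]]]]

< ( ) { } < > >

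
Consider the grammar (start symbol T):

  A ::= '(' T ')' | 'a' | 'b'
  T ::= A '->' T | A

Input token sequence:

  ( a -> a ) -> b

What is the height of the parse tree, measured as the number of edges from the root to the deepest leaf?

5

[T [A ( [T [A a] -> [T [A a]]] )] -> [T [A b]]]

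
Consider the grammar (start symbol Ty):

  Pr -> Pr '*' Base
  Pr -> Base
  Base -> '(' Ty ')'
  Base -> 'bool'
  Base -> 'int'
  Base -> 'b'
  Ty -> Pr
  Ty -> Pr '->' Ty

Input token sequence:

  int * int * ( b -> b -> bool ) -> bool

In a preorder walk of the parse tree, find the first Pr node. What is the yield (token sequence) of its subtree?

int * int * ( b -> b -> bool )

[Ty [Pr [Pr [Pr [Base int]] * [Base int]] * [Base ( [Ty [Pr [Base b]] -> [Ty [Pr [Base b]] -> [Ty [Pr [Base bool]]]]] )]] -> [Ty [Pr [Base bool]]]]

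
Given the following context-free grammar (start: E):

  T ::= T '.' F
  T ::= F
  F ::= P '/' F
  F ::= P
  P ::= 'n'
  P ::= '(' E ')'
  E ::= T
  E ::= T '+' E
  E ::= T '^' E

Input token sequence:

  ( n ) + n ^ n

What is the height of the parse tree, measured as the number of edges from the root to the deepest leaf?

8

[E [T [F [P ( [E [T [F [P n]]]] )]]] + [E [T [F [P n]]] ^ [E [T [F [P n]]]]]]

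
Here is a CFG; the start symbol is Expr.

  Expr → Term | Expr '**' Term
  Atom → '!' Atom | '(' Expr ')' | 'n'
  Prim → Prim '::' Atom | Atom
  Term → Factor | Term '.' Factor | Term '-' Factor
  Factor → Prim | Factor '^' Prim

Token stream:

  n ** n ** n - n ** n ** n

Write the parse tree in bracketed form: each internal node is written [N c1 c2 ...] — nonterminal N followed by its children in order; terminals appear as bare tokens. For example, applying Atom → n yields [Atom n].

[Expr [Expr [Expr [Expr [Expr [Term [Factor [Prim [Atom n]]]]] ** [Term [Factor [Prim [Atom n]]]]] ** [Term [Term [Factor [Prim [Atom n]]]] - [Factor [Prim [Atom n]]]]] ** [Term [Factor [Prim [Atom n]]]]] ** [Term [Factor [Prim [Atom n]]]]]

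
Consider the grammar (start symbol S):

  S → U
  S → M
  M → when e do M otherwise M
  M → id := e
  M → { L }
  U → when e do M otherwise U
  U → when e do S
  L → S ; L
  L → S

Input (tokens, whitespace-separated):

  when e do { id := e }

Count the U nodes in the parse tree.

[S [U when e do [S [M { [L [S [M id := e]]] }]]]]

1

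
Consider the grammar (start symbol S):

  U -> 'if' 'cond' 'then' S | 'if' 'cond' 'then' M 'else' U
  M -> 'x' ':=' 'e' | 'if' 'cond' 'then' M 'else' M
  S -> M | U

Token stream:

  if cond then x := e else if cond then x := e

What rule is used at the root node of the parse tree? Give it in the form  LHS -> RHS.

S -> U

[S [U if cond then [M x := e] else [U if cond then [S [M x := e]]]]]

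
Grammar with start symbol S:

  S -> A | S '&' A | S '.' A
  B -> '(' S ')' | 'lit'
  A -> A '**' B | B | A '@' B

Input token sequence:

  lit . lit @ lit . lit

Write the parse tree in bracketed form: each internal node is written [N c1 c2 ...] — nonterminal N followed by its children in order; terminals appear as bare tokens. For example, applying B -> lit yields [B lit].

[S [S [S [A [B lit]]] . [A [A [B lit]] @ [B lit]]] . [A [B lit]]]

S
S . A
S . A . A
A . A . A
B . A . A
lit . A . A
lit . A @ B . A
lit . B @ B . A
lit . lit @ B . A
lit . lit @ lit . A
lit . lit @ lit . B
lit . lit @ lit . lit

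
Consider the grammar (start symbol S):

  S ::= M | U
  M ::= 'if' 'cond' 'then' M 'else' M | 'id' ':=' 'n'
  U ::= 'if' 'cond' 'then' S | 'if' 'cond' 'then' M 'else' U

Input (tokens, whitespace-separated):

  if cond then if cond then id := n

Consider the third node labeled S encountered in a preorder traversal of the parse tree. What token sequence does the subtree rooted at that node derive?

id := n

[S [U if cond then [S [U if cond then [S [M id := n]]]]]]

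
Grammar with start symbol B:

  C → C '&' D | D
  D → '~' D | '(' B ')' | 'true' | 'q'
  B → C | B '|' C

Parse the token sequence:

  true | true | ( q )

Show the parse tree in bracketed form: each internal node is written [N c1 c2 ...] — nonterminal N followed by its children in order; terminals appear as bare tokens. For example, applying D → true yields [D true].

[B [B [B [C [D true]]] | [C [D true]]] | [C [D ( [B [C [D q]]] )]]]

B
B | C
B | C | C
C | C | C
D | C | C
true | C | C
true | D | C
true | true | C
true | true | D
true | true | ( B )
true | true | ( C )
true | true | ( D )
true | true | ( q )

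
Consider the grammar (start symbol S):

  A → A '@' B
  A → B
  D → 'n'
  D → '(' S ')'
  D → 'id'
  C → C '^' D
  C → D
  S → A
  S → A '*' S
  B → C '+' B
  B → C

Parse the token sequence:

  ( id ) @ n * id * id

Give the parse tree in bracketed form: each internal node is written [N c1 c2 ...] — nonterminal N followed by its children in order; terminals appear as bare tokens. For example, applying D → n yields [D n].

[S [A [A [B [C [D ( [S [A [B [C [D id]]]]] )]]]] @ [B [C [D n]]]] * [S [A [B [C [D id]]]] * [S [A [B [C [D id]]]]]]]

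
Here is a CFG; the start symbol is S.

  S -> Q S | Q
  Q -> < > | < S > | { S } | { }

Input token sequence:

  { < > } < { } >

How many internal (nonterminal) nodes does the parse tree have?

[S [Q { [S [Q < >]] }] [S [Q < [S [Q { }]] >]]]

8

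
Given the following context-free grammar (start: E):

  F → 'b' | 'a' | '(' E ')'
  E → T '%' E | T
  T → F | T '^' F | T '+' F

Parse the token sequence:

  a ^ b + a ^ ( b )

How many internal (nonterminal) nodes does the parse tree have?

12

[E [T [T [T [T [F a]] ^ [F b]] + [F a]] ^ [F ( [E [T [F b]]] )]]]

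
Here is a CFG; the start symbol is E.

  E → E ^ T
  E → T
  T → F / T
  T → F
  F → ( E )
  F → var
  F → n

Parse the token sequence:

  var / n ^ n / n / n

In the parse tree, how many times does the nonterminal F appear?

[E [E [T [F var] / [T [F n]]]] ^ [T [F n] / [T [F n] / [T [F n]]]]]

5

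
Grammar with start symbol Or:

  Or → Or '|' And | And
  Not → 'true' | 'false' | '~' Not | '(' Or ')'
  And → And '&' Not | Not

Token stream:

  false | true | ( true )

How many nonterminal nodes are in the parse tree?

[Or [Or [Or [And [Not false]]] | [And [Not true]]] | [And [Not ( [Or [And [Not true]]] )]]]

12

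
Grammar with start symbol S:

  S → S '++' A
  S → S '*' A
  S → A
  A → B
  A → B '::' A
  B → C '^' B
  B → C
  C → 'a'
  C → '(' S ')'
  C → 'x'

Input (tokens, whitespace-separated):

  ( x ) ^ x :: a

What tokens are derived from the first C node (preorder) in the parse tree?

[S [A [B [C ( [S [A [B [C x]]]] )] ^ [B [C x]]] :: [A [B [C a]]]]]

( x )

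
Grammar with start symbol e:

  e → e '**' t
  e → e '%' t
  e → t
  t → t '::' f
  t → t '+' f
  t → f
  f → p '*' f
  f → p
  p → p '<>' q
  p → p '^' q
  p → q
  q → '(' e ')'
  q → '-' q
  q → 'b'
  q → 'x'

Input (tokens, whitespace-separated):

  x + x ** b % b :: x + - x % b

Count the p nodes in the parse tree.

7

[e [e [e [e [t [t [f [p [q x]]]] + [f [p [q x]]]]] ** [t [f [p [q b]]]]] % [t [t [t [f [p [q b]]]] :: [f [p [q x]]]] + [f [p [q - [q x]]]]]] % [t [f [p [q b]]]]]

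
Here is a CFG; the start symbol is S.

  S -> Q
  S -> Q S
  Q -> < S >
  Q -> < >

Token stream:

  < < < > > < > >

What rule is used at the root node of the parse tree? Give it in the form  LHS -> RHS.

S -> Q

[S [Q < [S [Q < [S [Q < >]] >] [S [Q < >]]] >]]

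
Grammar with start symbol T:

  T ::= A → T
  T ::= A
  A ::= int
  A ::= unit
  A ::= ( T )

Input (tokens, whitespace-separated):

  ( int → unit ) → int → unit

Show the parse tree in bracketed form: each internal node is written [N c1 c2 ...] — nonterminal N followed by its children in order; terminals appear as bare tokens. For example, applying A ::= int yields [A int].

T
A → T
( T ) → T
( A → T ) → T
( int → T ) → T
( int → A ) → T
( int → unit ) → T
( int → unit ) → A → T
( int → unit ) → int → T
( int → unit ) → int → A
( int → unit ) → int → unit

[T [A ( [T [A int] → [T [A unit]]] )] → [T [A int] → [T [A unit]]]]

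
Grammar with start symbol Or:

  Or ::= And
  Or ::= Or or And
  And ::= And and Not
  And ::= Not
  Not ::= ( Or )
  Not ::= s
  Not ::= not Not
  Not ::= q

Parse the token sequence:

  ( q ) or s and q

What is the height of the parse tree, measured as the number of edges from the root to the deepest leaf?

[Or [Or [And [Not ( [Or [And [Not q]]] )]]] or [And [And [Not s]] and [Not q]]]

7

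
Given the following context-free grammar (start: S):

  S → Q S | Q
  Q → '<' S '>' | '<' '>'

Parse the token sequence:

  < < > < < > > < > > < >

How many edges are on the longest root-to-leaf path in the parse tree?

7

[S [Q < [S [Q < >] [S [Q < [S [Q < >]] >] [S [Q < >]]]] >] [S [Q < >]]]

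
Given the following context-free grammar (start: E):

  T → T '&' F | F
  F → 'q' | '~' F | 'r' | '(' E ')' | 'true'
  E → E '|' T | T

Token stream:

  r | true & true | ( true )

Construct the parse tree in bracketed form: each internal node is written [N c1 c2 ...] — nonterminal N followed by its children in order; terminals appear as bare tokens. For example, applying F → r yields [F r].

E
E | T
E | T | T
T | T | T
F | T | T
r | T | T
r | T & F | T
r | F & F | T
r | true & F | T
r | true & true | T
r | true & true | F
r | true & true | ( E )
r | true & true | ( T )
r | true & true | ( F )
r | true & true | ( true )

[E [E [E [T [F r]]] | [T [T [F true]] & [F true]]] | [T [F ( [E [T [F true]]] )]]]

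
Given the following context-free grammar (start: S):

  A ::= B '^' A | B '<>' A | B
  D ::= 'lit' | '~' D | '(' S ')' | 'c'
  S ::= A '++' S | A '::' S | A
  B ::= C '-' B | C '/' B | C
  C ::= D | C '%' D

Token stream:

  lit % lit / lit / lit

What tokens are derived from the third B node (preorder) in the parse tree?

[S [A [B [C [C [D lit]] % [D lit]] / [B [C [D lit]] / [B [C [D lit]]]]]]]

lit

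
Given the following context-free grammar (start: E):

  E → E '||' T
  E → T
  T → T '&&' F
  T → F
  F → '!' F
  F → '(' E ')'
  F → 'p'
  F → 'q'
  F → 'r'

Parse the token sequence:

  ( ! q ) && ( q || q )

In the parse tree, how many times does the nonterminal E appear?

4

[E [T [T [F ( [E [T [F ! [F q]]]] )]] && [F ( [E [E [T [F q]]] || [T [F q]]] )]]]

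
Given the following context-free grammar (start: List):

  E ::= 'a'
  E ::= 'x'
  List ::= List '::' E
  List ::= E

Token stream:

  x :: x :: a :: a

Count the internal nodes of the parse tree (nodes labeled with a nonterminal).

8

[List [List [List [List [E x]] :: [E x]] :: [E a]] :: [E a]]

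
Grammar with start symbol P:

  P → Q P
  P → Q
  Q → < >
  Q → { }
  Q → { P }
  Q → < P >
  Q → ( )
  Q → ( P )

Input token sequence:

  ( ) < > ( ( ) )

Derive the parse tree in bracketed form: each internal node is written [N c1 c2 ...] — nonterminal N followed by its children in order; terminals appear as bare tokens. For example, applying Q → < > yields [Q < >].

[P [Q ( )] [P [Q < >] [P [Q ( [P [Q ( )]] )]]]]

P
Q P
( ) P
( ) Q P
( ) < > P
( ) < > Q
( ) < > ( P )
( ) < > ( Q )
( ) < > ( ( ) )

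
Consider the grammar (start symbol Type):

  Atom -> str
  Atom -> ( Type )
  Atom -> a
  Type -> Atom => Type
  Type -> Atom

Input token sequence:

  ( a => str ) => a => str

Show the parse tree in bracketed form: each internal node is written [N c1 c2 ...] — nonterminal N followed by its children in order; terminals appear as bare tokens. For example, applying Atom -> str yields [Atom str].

[Type [Atom ( [Type [Atom a] => [Type [Atom str]]] )] => [Type [Atom a] => [Type [Atom str]]]]

Type
Atom => Type
( Type ) => Type
( Atom => Type ) => Type
( a => Type ) => Type
( a => Atom ) => Type
( a => str ) => Type
( a => str ) => Atom => Type
( a => str ) => a => Type
( a => str ) => a => Atom
( a => str ) => a => str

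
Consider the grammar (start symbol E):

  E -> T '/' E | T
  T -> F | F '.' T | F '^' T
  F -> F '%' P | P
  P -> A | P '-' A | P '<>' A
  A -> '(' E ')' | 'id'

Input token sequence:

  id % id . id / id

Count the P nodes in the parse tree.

4

[E [T [F [F [P [A id]]] % [P [A id]]] . [T [F [P [A id]]]]] / [E [T [F [P [A id]]]]]]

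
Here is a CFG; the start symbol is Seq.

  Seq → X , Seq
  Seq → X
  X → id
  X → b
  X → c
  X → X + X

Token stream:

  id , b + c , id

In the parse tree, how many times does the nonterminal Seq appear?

3

[Seq [X id] , [Seq [X [X b] + [X c]] , [Seq [X id]]]]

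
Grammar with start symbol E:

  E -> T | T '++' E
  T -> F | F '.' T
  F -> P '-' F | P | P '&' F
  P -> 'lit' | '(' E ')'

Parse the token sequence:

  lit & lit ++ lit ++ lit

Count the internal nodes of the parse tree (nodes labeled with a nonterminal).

[E [T [F [P lit] & [F [P lit]]]] ++ [E [T [F [P lit]]] ++ [E [T [F [P lit]]]]]]

14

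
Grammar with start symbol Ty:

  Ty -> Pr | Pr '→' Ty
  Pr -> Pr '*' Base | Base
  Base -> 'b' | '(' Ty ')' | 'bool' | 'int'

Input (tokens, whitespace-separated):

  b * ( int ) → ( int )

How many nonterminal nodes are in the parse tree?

14

[Ty [Pr [Pr [Base b]] * [Base ( [Ty [Pr [Base int]]] )]] → [Ty [Pr [Base ( [Ty [Pr [Base int]]] )]]]]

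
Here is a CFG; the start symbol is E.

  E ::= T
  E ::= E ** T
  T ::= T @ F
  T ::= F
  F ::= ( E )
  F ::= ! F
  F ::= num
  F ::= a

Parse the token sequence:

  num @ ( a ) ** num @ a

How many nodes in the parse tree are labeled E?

3

[E [E [T [T [F num]] @ [F ( [E [T [F a]]] )]]] ** [T [T [F num]] @ [F a]]]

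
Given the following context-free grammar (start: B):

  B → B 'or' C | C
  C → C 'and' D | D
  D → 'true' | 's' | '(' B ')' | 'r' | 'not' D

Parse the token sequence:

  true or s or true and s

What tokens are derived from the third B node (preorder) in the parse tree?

true

[B [B [B [C [D true]]] or [C [D s]]] or [C [C [D true]] and [D s]]]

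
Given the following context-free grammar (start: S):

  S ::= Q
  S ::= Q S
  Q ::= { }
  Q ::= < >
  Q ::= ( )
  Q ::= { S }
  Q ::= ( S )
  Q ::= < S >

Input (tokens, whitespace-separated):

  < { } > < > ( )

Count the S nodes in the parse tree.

[S [Q < [S [Q { }]] >] [S [Q < >] [S [Q ( )]]]]

4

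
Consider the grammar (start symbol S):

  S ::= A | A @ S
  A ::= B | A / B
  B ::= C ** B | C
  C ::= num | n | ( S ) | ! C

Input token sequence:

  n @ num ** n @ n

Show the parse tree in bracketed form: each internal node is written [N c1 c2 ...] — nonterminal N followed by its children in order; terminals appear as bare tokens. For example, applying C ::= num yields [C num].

[S [A [B [C n]]] @ [S [A [B [C num] ** [B [C n]]]] @ [S [A [B [C n]]]]]]

S
A @ S
B @ S
C @ S
n @ S
n @ A @ S
n @ B @ S
n @ C ** B @ S
n @ num ** B @ S
n @ num ** C @ S
n @ num ** n @ S
n @ num ** n @ A
n @ num ** n @ B
n @ num ** n @ C
n @ num ** n @ n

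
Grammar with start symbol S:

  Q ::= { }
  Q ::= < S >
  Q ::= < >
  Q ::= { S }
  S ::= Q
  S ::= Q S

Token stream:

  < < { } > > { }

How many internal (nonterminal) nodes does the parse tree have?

8

[S [Q < [S [Q < [S [Q { }]] >]] >] [S [Q { }]]]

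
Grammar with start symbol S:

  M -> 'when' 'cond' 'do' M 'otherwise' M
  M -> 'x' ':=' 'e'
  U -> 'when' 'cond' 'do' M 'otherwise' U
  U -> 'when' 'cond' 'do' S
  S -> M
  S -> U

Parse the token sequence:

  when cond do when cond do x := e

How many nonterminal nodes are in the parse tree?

[S [U when cond do [S [U when cond do [S [M x := e]]]]]]

6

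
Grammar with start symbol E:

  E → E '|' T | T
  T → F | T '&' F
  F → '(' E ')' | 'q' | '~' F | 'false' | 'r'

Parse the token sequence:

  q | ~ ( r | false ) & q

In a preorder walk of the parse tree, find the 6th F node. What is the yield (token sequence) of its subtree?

[E [E [T [F q]]] | [T [T [F ~ [F ( [E [E [T [F r]]] | [T [F false]]] )]]] & [F q]]]

q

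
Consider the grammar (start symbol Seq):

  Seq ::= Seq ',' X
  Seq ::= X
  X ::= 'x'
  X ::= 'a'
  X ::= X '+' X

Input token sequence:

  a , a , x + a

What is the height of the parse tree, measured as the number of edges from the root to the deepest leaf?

[Seq [Seq [Seq [X a]] , [X a]] , [X [X x] + [X a]]]

4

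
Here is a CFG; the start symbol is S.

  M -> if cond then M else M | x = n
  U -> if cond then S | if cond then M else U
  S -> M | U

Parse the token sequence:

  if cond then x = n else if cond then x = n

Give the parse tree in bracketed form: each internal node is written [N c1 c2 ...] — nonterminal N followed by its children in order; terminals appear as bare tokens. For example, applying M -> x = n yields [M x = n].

S
U
if cond then M else U
if cond then x = n else U
if cond then x = n else if cond then S
if cond then x = n else if cond then M
if cond then x = n else if cond then x = n

[S [U if cond then [M x = n] else [U if cond then [S [M x = n]]]]]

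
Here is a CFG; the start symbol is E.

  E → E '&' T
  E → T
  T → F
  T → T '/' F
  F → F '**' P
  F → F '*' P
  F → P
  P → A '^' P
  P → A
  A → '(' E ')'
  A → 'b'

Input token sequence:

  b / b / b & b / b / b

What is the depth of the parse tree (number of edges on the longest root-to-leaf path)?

[E [E [T [T [T [F [P [A b]]]] / [F [P [A b]]]] / [F [P [A b]]]]] & [T [T [T [F [P [A b]]]] / [F [P [A b]]]] / [F [P [A b]]]]]

8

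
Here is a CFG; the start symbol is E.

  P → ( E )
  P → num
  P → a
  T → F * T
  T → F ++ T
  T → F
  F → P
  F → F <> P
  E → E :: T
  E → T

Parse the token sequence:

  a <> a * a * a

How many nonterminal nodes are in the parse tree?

[E [T [F [F [P a]] <> [P a]] * [T [F [P a]] * [T [F [P a]]]]]]

12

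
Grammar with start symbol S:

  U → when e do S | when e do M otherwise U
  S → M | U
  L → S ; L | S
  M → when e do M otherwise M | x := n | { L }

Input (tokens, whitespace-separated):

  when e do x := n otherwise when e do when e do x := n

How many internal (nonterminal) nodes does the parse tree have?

8

[S [U when e do [M x := n] otherwise [U when e do [S [U when e do [S [M x := n]]]]]]]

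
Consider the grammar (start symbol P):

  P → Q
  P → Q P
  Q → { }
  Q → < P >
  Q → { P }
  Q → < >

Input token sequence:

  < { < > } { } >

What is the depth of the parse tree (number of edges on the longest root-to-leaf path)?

6

[P [Q < [P [Q { [P [Q < >]] }] [P [Q { }]]] >]]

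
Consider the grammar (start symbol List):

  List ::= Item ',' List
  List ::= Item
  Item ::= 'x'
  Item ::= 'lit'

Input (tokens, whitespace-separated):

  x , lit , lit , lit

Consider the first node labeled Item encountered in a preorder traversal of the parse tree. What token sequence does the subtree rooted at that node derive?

x

[List [Item x] , [List [Item lit] , [List [Item lit] , [List [Item lit]]]]]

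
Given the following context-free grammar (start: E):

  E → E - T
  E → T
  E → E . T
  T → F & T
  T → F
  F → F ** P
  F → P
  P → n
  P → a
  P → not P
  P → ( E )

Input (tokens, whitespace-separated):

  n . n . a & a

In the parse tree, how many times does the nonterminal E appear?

3

[E [E [E [T [F [P n]]]] . [T [F [P n]]]] . [T [F [P a]] & [T [F [P a]]]]]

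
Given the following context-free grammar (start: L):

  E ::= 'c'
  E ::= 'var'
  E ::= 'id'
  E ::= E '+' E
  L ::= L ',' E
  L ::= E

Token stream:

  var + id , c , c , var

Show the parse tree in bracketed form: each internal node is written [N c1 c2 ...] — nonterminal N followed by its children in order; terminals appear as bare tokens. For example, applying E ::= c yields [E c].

[L [L [L [L [E [E var] + [E id]]] , [E c]] , [E c]] , [E var]]

L
L , E
L , E , E
L , E , E , E
E , E , E , E
E + E , E , E , E
var + E , E , E , E
var + id , E , E , E
var + id , c , E , E
var + id , c , c , E
var + id , c , c , var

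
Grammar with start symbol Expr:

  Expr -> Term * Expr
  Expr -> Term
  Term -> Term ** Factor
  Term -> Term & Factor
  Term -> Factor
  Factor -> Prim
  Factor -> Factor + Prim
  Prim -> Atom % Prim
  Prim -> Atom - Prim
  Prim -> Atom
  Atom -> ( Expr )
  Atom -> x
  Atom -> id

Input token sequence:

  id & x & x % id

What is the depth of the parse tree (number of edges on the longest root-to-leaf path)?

[Expr [Term [Term [Term [Factor [Prim [Atom id]]]] & [Factor [Prim [Atom x]]]] & [Factor [Prim [Atom x] % [Prim [Atom id]]]]]]

7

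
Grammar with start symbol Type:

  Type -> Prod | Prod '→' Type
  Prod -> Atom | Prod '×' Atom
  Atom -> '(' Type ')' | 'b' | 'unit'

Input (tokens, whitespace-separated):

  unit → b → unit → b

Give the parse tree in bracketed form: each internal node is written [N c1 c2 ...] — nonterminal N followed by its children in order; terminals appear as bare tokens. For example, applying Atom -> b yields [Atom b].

Type
Prod → Type
Atom → Type
unit → Type
unit → Prod → Type
unit → Atom → Type
unit → b → Type
unit → b → Prod → Type
unit → b → Atom → Type
unit → b → unit → Type
unit → b → unit → Prod
unit → b → unit → Atom
unit → b → unit → b

[Type [Prod [Atom unit]] → [Type [Prod [Atom b]] → [Type [Prod [Atom unit]] → [Type [Prod [Atom b]]]]]]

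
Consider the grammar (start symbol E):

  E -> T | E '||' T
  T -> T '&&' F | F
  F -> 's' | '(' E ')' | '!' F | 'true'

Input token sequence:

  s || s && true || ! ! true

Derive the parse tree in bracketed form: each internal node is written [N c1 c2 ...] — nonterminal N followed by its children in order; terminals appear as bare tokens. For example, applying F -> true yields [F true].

E
E || T
E || T || T
T || T || T
F || T || T
s || T || T
s || T && F || T
s || F && F || T
s || s && F || T
s || s && true || T
s || s && true || F
s || s && true || ! F
s || s && true || ! ! F
s || s && true || ! ! true

[E [E [E [T [F s]]] || [T [T [F s]] && [F true]]] || [T [F ! [F ! [F true]]]]]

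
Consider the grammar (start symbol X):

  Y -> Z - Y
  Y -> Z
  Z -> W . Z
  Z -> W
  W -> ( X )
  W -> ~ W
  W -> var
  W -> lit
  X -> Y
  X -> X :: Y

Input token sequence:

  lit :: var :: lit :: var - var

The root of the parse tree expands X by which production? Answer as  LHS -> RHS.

[X [X [X [X [Y [Z [W lit]]]] :: [Y [Z [W var]]]] :: [Y [Z [W lit]]]] :: [Y [Z [W var]] - [Y [Z [W var]]]]]

X -> X :: Y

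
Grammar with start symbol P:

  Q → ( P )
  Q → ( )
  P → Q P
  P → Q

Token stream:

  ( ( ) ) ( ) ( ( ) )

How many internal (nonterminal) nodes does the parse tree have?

[P [Q ( [P [Q ( )]] )] [P [Q ( )] [P [Q ( [P [Q ( )]] )]]]]

10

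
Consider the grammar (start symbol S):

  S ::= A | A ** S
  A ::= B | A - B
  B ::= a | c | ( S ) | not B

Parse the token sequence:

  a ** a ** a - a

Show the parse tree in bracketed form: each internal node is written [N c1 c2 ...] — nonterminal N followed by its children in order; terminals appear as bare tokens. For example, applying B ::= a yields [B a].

S
A ** S
B ** S
a ** S
a ** A ** S
a ** B ** S
a ** a ** S
a ** a ** A
a ** a ** A - B
a ** a ** B - B
a ** a ** a - B
a ** a ** a - a

[S [A [B a]] ** [S [A [B a]] ** [S [A [A [B a]] - [B a]]]]]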